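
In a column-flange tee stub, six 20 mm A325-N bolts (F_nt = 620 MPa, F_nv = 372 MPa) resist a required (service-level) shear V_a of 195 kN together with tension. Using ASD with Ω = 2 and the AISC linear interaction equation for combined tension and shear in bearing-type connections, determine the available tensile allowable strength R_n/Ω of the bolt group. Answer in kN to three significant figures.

435 kN

A_b = π·20²/4 = 314.2 mm²; f_rv = 195 × 1000 / (6 × 314.2) = 103.5 MPa.
F'_nt = 1.3 F_nt − (Ω F_nt / F_nv) f_rv = 1.3·620 − (2·620/372)·103.5 = 461.2 MPa, capped at F_nt → F'_nt = 461.2 MPa.
R_n = F'_nt · A_b · n = 461.2 × 314.2 × 6 / 1000 = 869.3 kN.
Allowable strength R_n/Ω = 869.3 / 2 = 435 kN.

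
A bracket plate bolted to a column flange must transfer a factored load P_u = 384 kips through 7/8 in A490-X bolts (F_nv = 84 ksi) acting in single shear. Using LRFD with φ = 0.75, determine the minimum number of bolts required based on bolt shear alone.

11 bolts

A_b = π·0.875²/4 = 0.6013 in².
Per-bolt design strength φR_n = 0.75 × 84 × 0.6013 × 1 = 37.88 kips.
n ≥ 384 / 37.88 = 10.14 → use 11 bolts.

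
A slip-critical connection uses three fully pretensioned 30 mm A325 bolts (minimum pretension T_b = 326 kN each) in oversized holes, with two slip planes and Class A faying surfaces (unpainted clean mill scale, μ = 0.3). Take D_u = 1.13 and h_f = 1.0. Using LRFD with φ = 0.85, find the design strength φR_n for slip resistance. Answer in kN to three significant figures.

564 kN

R_n = μ · D_u · h_f · T_b · n_s · n_b = 0.3 × 1.13 × 1.0 × 326 × 2 × 3 = 663.1 kN.
Design strength φR_n = 0.85 × 663.1 = 564 kN.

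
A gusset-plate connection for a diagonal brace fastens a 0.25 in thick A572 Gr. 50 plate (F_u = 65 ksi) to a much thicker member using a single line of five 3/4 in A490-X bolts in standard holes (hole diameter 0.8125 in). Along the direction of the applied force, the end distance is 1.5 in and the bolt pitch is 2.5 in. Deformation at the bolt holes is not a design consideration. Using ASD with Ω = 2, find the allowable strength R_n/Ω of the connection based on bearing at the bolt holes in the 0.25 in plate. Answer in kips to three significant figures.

86.5 kips

Per bolt r_n = 1.5 l_c t F_u ≤ 3.0 d t F_u; upper limit = 3.0 × 0.75 × 0.25 × 65 = 36.56 kips.
Edge bolt: l_c = 1.5 − 0.8125/2 = 1.094 in → 1.5 × 1.094 × 0.25 × 65 = 26.66 → r_n = 26.66 kips.
Interior bolts: l_c = 2.5 − 0.8125 = 1.688 in → 1.5 × 1.688 × 0.25 × 65 = 41.13 → r_n = 36.56 kips.
R_n = 1 × 26.66 + 4 × 36.56 = 172.9 kips.
Allowable strength R_n/Ω = 172.9 / 2 = 86.5 kips.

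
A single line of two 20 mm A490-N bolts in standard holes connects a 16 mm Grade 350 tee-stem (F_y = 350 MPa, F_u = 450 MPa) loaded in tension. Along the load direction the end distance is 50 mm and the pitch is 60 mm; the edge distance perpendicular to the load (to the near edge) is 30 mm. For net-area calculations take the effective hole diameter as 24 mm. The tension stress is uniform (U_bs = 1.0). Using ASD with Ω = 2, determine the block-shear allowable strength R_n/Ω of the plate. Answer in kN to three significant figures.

Shear plane L_v = 50 + 1·60 = 110 mm; A_gv = 110 × 16 = 1760 mm².
A_nv = (110 − 1.5·24) × 16 = 1184 mm².
A_nt = (30 − 0.5·24) × 16 = 288 mm².
0.6 F_u A_nv = 319.7 kN; 0.6 F_y A_gv = 369.6 kN → shear rupture governs the shear term.
R_n = 319.7 + 1.0 × 450 × 288 / 1000 = 449.3 kN.
Allowable strength R_n/Ω = 449.3 / 2 = 225 kN.

225 kN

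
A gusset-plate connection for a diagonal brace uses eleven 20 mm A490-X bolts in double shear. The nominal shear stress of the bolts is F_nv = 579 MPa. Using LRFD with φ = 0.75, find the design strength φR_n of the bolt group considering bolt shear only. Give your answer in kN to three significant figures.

3000 kN

A_b = π × 20² / 4 = 314.2 mm².
R_n = F_nv · A_b · n · n_s = 579 × 314.2 × 11 × 2 / 1000 = 4002 kN.
Design strength φR_n = 0.75 × 4002 = 3000 kN.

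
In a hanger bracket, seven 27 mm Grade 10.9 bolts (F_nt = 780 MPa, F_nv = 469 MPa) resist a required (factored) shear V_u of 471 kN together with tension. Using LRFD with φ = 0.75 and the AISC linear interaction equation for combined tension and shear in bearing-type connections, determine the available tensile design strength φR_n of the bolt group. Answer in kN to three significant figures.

A_b = π·27²/4 = 572.6 mm²; f_rv = 471 × 1000 / (7 × 572.6) = 117.5 MPa.
F'_nt = 1.3 F_nt − (F_nt / φF_nv) f_rv = 1.3·780 − (780/(0.75·469))·117.5 = 753.4 MPa, capped at F_nt → F'_nt = 753.4 MPa.
R_n = F'_nt · A_b · n = 753.4 × 572.6 × 7 / 1000 = 3020 kN.
Design strength φR_n = 0.75 × 3020 = 2260 kN.

2260 kN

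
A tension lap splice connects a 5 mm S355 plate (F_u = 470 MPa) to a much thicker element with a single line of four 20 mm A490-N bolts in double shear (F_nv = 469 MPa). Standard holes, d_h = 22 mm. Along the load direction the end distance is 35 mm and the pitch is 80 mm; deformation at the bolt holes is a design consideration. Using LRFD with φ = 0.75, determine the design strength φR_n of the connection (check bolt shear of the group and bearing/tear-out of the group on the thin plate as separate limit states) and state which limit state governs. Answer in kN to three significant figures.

305 kN (bearing governs)

Bolt shear: A_b = π·20²/4 = 314.2 mm²; R_n = 469 × 314.2 × 4 × 2 / 1000 = 1179 kN → 0.75 × 1179 = 884 kN.
Bearing (1.2 l_c t F_u ≤ 2.4 d t F_u): upper limit = 2.4·20·5·470 / 1000 = 112.8 kN.
  Edge l_c = 35 − 22/2 = 24 → r_n = 67.68 kN; interior l_c = 80 − 22 = 58 → r_n = 112.8 kN.
  R_n,bearing = 1·67.68 + 3·112.8 = 406.1 kN → 0.75 × 406.1 = 305 kN.
Bearing governs: 305 kN.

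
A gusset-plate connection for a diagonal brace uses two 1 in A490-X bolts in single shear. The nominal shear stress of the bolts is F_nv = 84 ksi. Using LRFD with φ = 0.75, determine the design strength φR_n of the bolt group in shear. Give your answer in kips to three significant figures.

A_b = π × 1² / 4 = 0.7854 in².
R_n = F_nv · A_b · n · n_s = 84 × 0.7854 × 2 × 1 = 131.9 kips.
Design strength φR_n = 0.75 × 131.9 = 99 kips.

99 kips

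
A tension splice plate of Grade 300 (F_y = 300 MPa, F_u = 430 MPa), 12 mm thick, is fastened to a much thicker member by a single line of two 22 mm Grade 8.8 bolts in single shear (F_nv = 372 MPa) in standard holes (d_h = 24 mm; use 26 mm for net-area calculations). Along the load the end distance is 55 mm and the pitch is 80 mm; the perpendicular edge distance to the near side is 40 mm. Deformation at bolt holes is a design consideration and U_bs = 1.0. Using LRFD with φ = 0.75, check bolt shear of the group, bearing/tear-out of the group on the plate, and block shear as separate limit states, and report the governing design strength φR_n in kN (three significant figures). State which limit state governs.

212 kN (bolt shear governs)

Bolt shear: A_b = π·22²/4 = 380.1 mm²; R_n = 372 × 380.1 × 2 × 1 / 1000 = 282.8 kN → 0.75 × 282.8 = 212 kN.
Bearing: edge l_c = 43, r_n = 266.3 kN; interior l_c = 56, r_n = 272.4 kN; R_n = 266.3 + 1·272.4 = 538.7 kN → 404 kN.
Block shear: A_gv = 1620, A_nv = 1152, A_nt = 324 mm²; R_n = min(0.6F_uA_nv, 0.6F_yA_gv) + U_bs·F_u·A_nt = 430.9 kN → 323 kN.
Bolt shear governs: 212 kN.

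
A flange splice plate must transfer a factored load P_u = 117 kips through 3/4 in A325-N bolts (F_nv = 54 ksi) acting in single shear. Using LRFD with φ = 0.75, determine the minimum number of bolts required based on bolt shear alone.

A_b = π·0.75²/4 = 0.4418 in².
Per-bolt design strength φR_n = 0.75 × 54 × 0.4418 × 1 = 17.89 kips.
n ≥ 117 / 17.89 = 6.539 → use 7 bolts.

7 bolts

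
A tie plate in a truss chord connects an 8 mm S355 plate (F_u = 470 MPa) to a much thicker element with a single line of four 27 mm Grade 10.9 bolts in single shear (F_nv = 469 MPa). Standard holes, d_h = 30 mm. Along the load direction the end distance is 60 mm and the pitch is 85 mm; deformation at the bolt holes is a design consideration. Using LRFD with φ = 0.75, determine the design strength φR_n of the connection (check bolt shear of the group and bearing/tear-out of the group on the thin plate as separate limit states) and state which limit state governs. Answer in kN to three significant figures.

Bolt shear: A_b = π·27²/4 = 572.6 mm²; R_n = 469 × 572.6 × 4 × 1 / 1000 = 1074 kN → 0.75 × 1074 = 806 kN.
Bearing (1.2 l_c t F_u ≤ 2.4 d t F_u): upper limit = 2.4·27·8·470 / 1000 = 243.6 kN.
  Edge l_c = 60 − 30/2 = 45 → r_n = 203 kN; interior l_c = 85 − 30 = 55 → r_n = 243.6 kN.
  R_n,bearing = 1·203 + 3·243.6 = 934 kN → 0.75 × 934 = 700 kN.
Bearing governs: 700 kN.

700 kN (bearing governs)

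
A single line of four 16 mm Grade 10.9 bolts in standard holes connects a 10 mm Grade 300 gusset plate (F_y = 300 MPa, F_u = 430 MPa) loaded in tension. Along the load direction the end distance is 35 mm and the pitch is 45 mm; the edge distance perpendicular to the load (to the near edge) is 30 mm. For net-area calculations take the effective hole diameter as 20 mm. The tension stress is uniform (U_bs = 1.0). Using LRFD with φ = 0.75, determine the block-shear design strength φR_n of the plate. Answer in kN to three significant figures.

258 kN

Shear plane L_v = 35 + 3·45 = 170 mm; A_gv = 170 × 10 = 1700 mm².
A_nv = (170 − 3.5·20) × 10 = 1000 mm².
A_nt = (30 − 0.5·20) × 10 = 200 mm².
0.6 F_u A_nv = 258 kN; 0.6 F_y A_gv = 306 kN → shear rupture governs the shear term.
R_n = 258 + 1.0 × 430 × 200 / 1000 = 344 kN.
Design strength φR_n = 0.75 × 344 = 258 kN.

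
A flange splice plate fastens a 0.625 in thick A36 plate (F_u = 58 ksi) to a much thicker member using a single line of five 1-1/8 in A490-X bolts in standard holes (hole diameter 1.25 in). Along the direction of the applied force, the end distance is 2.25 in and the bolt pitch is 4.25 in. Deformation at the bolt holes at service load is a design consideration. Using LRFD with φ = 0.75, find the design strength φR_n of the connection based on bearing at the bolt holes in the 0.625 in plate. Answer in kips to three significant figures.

Per bolt r_n = 1.2 l_c t F_u ≤ 2.4 d t F_u; upper limit = 2.4 × 1.125 × 0.625 × 58 = 97.87 kips.
Edge bolt: l_c = 2.25 − 1.25/2 = 1.625 in → 1.2 × 1.625 × 0.625 × 58 = 70.69 → r_n = 70.69 kips.
Interior bolts: l_c = 4.25 − 1.25 = 3 in → 1.2 × 3 × 0.625 × 58 = 130.5 → r_n = 97.87 kips.
R_n = 1 × 70.69 + 4 × 97.87 = 462.2 kips.
Design strength φR_n = 0.75 × 462.2 = 347 kips.

347 kips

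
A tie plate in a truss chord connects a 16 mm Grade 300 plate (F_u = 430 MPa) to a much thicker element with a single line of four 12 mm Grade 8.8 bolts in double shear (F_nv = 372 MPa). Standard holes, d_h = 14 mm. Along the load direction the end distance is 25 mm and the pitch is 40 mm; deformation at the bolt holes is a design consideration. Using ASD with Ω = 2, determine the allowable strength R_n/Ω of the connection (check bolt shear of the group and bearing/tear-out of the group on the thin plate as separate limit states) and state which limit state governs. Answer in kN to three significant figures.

168 kN (bolt shear governs)

Bolt shear: A_b = π·12²/4 = 113.1 mm²; R_n = 372 × 113.1 × 4 × 2 / 1000 = 336.6 kN → 336.6 / 2 = 168 kN.
Bearing (1.2 l_c t F_u ≤ 2.4 d t F_u): upper limit = 2.4·12·16·430 / 1000 = 198.1 kN.
  Edge l_c = 25 − 14/2 = 18 → r_n = 148.6 kN; interior l_c = 40 − 14 = 26 → r_n = 198.1 kN.
  R_n,bearing = 1·148.6 + 3·198.1 = 743 kN → 743 / 2 = 372 kN.
Bolt shear governs: 168 kN.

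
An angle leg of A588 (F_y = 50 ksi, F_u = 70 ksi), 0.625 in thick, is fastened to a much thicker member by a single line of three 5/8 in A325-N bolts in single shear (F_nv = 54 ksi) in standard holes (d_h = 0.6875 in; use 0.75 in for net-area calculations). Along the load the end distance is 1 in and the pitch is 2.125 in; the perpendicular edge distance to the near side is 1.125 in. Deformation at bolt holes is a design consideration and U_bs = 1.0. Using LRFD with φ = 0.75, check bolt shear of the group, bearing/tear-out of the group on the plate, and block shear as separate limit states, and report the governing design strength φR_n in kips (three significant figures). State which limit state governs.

Bolt shear: A_b = π·0.625²/4 = 0.3068 in²; R_n = 54 × 0.3068 × 3 × 1 = 49.7 kips → 0.75 × 49.7 = 37.3 kips.
Bearing: edge l_c = 0.6562, r_n = 34.45 kips; interior l_c = 1.438, r_n = 65.62 kips; R_n = 34.45 + 2·65.62 = 165.7 kips → 124 kips.
Block shear: A_gv = 3.281, A_nv = 2.109, A_nt = 0.4688 in²; R_n = min(0.6F_uA_nv, 0.6F_yA_gv) + U_bs·F_u·A_nt = 121.4 kips → 91.1 kips.
Bolt shear governs: 37.3 kips.

37.3 kips (bolt shear governs)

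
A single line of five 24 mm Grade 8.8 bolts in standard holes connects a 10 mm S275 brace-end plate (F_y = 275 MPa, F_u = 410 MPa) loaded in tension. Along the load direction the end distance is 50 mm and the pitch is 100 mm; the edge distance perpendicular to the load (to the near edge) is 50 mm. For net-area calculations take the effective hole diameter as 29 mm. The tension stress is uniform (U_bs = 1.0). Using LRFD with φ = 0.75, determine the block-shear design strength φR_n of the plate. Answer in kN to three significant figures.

Shear plane L_v = 50 + 4·100 = 450 mm; A_gv = 450 × 10 = 4500 mm².
A_nv = (450 − 4.5·29) × 10 = 3195 mm².
A_nt = (50 − 0.5·29) × 10 = 355 mm².
0.6 F_u A_nv = 786 kN; 0.6 F_y A_gv = 742.5 kN → shear yielding governs the shear term.
R_n = 742.5 + 1.0 × 410 × 355 / 1000 = 888 kN.
Design strength φR_n = 0.75 × 888 = 666 kN.

666 kN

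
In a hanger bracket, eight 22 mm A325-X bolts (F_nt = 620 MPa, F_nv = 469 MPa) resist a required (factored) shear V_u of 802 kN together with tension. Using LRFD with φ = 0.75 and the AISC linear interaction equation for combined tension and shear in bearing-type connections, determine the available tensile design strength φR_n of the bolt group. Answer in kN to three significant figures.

A_b = π·22²/4 = 380.1 mm²; f_rv = 802 × 1000 / (8 × 380.1) = 263.7 MPa.
F'_nt = 1.3 F_nt − (F_nt / φF_nv) f_rv = 1.3·620 − (620/(0.75·469))·263.7 = 341.2 MPa, capped at F_nt → F'_nt = 341.2 MPa.
R_n = F'_nt · A_b · n = 341.2 × 380.1 × 8 / 1000 = 1037 kN.
Design strength φR_n = 0.75 × 1037 = 778 kN.

778 kN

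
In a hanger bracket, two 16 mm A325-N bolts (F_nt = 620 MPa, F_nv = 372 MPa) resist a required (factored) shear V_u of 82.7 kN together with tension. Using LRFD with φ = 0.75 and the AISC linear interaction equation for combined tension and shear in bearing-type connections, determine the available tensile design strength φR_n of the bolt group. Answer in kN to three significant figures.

A_b = π·16²/4 = 201.1 mm²; f_rv = 82.7 × 1000 / (2 × 201.1) = 205.7 MPa.
F'_nt = 1.3 F_nt − (F_nt / φF_nv) f_rv = 1.3·620 − (620/(0.75·372))·205.7 = 349 MPa, capped at F_nt → F'_nt = 349 MPa.
R_n = F'_nt · A_b · n = 349 × 201.1 × 2 / 1000 = 140.3 kN.
Design strength φR_n = 0.75 × 140.3 = 105 kN.

105 kN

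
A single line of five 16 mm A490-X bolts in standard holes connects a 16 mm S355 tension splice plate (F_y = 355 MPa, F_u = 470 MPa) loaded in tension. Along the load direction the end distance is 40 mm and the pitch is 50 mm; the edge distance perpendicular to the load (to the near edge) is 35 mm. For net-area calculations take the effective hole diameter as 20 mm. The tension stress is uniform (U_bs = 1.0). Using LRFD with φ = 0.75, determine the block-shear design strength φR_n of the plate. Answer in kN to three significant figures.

Shear plane L_v = 40 + 4·50 = 240 mm; A_gv = 240 × 16 = 3840 mm².
A_nv = (240 − 4.5·20) × 16 = 2400 mm².
A_nt = (35 − 0.5·20) × 16 = 400 mm².
0.6 F_u A_nv = 676.8 kN; 0.6 F_y A_gv = 817.9 kN → shear rupture governs the shear term.
R_n = 676.8 + 1.0 × 470 × 400 / 1000 = 864.8 kN.
Design strength φR_n = 0.75 × 864.8 = 649 kN.

649 kN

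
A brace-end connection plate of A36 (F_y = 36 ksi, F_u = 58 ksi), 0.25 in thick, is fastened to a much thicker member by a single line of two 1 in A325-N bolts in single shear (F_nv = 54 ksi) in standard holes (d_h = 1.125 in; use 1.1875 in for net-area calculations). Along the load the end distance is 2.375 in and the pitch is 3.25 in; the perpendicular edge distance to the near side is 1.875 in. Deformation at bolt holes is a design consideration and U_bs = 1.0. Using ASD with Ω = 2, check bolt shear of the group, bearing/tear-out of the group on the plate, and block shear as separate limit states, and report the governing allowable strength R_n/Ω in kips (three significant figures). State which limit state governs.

24.5 kips (block shear governs)

Bolt shear: A_b = π·1²/4 = 0.7854 in²; R_n = 54 × 0.7854 × 2 × 1 = 84.82 kips → 84.82 / 2 = 42.4 kips.
Bearing: edge l_c = 1.812, r_n = 31.54 kips; interior l_c = 2.125, r_n = 34.8 kips; R_n = 31.54 + 1·34.8 = 66.34 kips → 33.2 kips.
Block shear: A_gv = 1.406, A_nv = 0.9609, A_nt = 0.3203 in²; R_n = min(0.6F_uA_nv, 0.6F_yA_gv) + U_bs·F_u·A_nt = 48.95 kips → 24.5 kips.
Block shear governs: 24.5 kips.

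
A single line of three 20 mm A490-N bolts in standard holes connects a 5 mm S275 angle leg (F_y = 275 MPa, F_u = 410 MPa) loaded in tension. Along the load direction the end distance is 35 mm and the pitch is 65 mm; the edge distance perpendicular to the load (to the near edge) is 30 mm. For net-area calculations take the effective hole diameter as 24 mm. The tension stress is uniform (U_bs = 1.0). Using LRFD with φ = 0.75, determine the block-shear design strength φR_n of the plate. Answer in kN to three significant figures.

125 kN

Shear plane L_v = 35 + 2·65 = 165 mm; A_gv = 165 × 5 = 825 mm².
A_nv = (165 − 2.5·24) × 5 = 525 mm².
A_nt = (30 − 0.5·24) × 5 = 90 mm².
0.6 F_u A_nv = 129.2 kN; 0.6 F_y A_gv = 136.1 kN → shear rupture governs the shear term.
R_n = 129.2 + 1.0 × 410 × 90 / 1000 = 166.1 kN.
Design strength φR_n = 0.75 × 166.1 = 125 kN.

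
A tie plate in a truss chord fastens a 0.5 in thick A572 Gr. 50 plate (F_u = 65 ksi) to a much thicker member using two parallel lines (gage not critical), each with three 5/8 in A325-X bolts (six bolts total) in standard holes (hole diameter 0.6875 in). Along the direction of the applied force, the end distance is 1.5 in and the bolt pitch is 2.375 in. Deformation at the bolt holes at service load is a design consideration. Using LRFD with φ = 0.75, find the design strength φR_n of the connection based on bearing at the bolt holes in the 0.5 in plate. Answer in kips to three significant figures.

Per bolt r_n = 1.2 l_c t F_u ≤ 2.4 d t F_u; upper limit = 2.4 × 0.625 × 0.5 × 65 = 48.75 kips.
Edge bolt: l_c = 1.5 − 0.6875/2 = 1.156 in → 1.2 × 1.156 × 0.5 × 65 = 45.09 → r_n = 45.09 kips.
Interior bolts: l_c = 2.375 − 0.6875 = 1.688 in → 1.2 × 1.688 × 0.5 × 65 = 65.81 → r_n = 48.75 kips.
R_n = 2 × 45.09 + 4 × 48.75 = 285.2 kips.
Design strength φR_n = 0.75 × 285.2 = 214 kips.

214 kips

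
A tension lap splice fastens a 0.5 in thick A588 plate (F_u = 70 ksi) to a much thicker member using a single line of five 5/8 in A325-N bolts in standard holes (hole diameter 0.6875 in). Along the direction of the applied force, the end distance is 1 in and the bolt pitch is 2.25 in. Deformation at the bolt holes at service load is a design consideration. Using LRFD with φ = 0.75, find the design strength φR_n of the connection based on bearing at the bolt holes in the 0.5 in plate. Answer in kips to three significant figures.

Per bolt r_n = 1.2 l_c t F_u ≤ 2.4 d t F_u; upper limit = 2.4 × 0.625 × 0.5 × 70 = 52.5 kips.
Edge bolt: l_c = 1 − 0.6875/2 = 0.6562 in → 1.2 × 0.6562 × 0.5 × 70 = 27.56 → r_n = 27.56 kips.
Interior bolts: l_c = 2.25 − 0.6875 = 1.562 in → 1.2 × 1.562 × 0.5 × 70 = 65.62 → r_n = 52.5 kips.
R_n = 1 × 27.56 + 4 × 52.5 = 237.6 kips.
Design strength φR_n = 0.75 × 237.6 = 178 kips.

178 kips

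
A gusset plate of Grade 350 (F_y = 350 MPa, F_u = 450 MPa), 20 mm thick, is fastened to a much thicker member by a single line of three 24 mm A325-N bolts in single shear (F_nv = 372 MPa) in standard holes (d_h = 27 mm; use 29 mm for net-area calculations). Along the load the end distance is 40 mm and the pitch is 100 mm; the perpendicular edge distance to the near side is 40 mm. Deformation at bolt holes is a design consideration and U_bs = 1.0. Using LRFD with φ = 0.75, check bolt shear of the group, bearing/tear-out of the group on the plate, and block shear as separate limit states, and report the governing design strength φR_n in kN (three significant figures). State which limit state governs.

Bolt shear: A_b = π·24²/4 = 452.4 mm²; R_n = 372 × 452.4 × 3 × 1 / 1000 = 504.9 kN → 0.75 × 504.9 = 379 kN.
Bearing: edge l_c = 26.5, r_n = 286.2 kN; interior l_c = 73, r_n = 518.4 kN; R_n = 286.2 + 2·518.4 = 1323 kN → 992 kN.
Block shear: A_gv = 4800, A_nv = 3350, A_nt = 510 mm²; R_n = min(0.6F_uA_nv, 0.6F_yA_gv) + U_bs·F_u·A_nt = 1134 kN → 850 kN.
Bolt shear governs: 379 kN.

379 kN (bolt shear governs)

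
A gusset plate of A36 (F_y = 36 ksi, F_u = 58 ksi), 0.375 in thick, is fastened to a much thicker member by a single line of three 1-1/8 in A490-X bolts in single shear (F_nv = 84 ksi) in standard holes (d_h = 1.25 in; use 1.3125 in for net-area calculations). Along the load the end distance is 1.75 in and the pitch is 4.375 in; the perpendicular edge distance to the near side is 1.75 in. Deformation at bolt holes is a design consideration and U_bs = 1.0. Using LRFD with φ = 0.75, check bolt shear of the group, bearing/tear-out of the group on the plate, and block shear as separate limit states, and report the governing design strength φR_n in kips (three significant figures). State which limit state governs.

Bolt shear: A_b = π·1.125²/4 = 0.994 in²; R_n = 84 × 0.994 × 3 × 1 = 250.5 kips → 0.75 × 250.5 = 188 kips.
Bearing: edge l_c = 1.125, r_n = 29.36 kips; interior l_c = 3.125, r_n = 58.72 kips; R_n = 29.36 + 2·58.72 = 146.8 kips → 110 kips.
Block shear: A_gv = 3.938, A_nv = 2.707, A_nt = 0.4102 in²; R_n = min(0.6F_uA_nv, 0.6F_yA_gv) + U_bs·F_u·A_nt = 108.8 kips → 81.6 kips.
Block shear governs: 81.6 kips.

81.6 kips (block shear governs)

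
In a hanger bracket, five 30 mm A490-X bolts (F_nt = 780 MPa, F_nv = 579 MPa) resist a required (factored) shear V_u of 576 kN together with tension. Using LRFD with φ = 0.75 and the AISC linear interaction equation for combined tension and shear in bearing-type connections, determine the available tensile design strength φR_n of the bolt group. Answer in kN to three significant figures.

1910 kN

A_b = π·30²/4 = 706.9 mm²; f_rv = 576 × 1000 / (5 × 706.9) = 163 MPa.
F'_nt = 1.3 F_nt − (F_nt / φF_nv) f_rv = 1.3·780 − (780/(0.75·579))·163 = 721.3 MPa, capped at F_nt → F'_nt = 721.3 MPa.
R_n = F'_nt · A_b · n = 721.3 × 706.9 × 5 / 1000 = 2549 kN.
Design strength φR_n = 0.75 × 2549 = 1910 kN.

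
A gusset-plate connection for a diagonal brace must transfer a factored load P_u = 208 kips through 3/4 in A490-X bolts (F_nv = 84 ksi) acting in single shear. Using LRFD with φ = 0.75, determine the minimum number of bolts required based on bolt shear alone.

A_b = π·0.75²/4 = 0.4418 in².
Per-bolt design strength φR_n = 0.75 × 84 × 0.4418 × 1 = 27.83 kips.
n ≥ 208 / 27.83 = 7.473 → use 8 bolts.

8 bolts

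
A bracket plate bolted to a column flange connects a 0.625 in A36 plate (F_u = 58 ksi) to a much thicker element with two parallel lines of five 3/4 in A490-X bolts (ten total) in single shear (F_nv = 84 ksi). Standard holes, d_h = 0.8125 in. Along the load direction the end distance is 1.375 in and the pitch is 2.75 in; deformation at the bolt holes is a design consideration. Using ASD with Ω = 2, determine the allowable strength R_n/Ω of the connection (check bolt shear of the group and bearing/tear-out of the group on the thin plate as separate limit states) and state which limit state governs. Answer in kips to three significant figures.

Bolt shear: A_b = π·0.75²/4 = 0.4418 in²; R_n = 84 × 0.4418 × 10 × 1 = 371.1 kips → 371.1 / 2 = 186 kips.
Bearing (1.2 l_c t F_u ≤ 2.4 d t F_u): upper limit = 2.4·0.75·0.625·58 = 65.25 kips.
  Edge l_c = 1.375 − 0.8125/2 = 0.9688 → r_n = 42.14 kips; interior l_c = 2.75 − 0.8125 = 1.938 → r_n = 65.25 kips.
  R_n,bearing = 2·42.14 + 8·65.25 = 606.3 kips → 606.3 / 2 = 303 kips.
Bolt shear governs: 186 kips.

186 kips (bolt shear governs)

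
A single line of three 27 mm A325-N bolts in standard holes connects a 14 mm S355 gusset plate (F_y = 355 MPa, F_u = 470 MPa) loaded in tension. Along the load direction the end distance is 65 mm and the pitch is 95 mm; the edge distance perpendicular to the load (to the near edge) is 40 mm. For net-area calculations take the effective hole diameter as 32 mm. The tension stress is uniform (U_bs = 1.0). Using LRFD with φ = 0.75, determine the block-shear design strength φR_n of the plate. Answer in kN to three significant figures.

Shear plane L_v = 65 + 2·95 = 255 mm; A_gv = 255 × 14 = 3570 mm².
A_nv = (255 − 2.5·32) × 14 = 2450 mm².
A_nt = (40 − 0.5·32) × 14 = 336 mm².
0.6 F_u A_nv = 690.9 kN; 0.6 F_y A_gv = 760.4 kN → shear rupture governs the shear term.
R_n = 690.9 + 1.0 × 470 × 336 / 1000 = 848.8 kN.
Design strength φR_n = 0.75 × 848.8 = 637 kN.

637 kN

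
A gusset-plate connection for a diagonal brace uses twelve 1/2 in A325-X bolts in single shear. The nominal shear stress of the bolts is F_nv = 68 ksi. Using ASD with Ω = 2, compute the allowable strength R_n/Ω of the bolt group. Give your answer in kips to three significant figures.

80.1 kips

A_b = π × 0.5² / 4 = 0.1963 in².
R_n = F_nv · A_b · n · n_s = 68 × 0.1963 × 12 × 1 = 160.2 kips.
Allowable strength R_n/Ω = 160.2 / 2 = 80.1 kips.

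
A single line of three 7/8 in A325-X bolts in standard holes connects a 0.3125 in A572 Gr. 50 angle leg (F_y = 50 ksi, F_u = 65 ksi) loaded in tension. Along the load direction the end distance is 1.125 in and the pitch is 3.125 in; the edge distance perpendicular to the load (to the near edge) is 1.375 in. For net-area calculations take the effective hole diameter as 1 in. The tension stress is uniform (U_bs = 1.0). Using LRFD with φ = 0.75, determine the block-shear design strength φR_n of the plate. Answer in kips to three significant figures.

57.9 kips

Shear plane L_v = 1.125 + 2·3.125 = 7.375 in; A_gv = 7.375 × 0.3125 = 2.305 in².
A_nv = (7.375 − 2.5·1) × 0.3125 = 1.523 in².
A_nt = (1.375 − 0.5·1) × 0.3125 = 0.2734 in².
0.6 F_u A_nv = 59.41 kips; 0.6 F_y A_gv = 69.14 kips → shear rupture governs the shear term.
R_n = 59.41 + 1.0 × 65 × 0.2734 = 77.19 kips.
Design strength φR_n = 0.75 × 77.19 = 57.9 kips.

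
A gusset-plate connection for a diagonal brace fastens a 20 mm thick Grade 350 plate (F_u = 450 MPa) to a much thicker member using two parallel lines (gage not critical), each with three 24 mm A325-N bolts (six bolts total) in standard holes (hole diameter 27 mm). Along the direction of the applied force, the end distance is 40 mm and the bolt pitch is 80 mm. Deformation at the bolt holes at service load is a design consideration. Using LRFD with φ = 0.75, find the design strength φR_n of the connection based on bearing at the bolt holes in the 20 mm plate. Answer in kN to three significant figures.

1980 kN

Per bolt r_n = 1.2 l_c t F_u ≤ 2.4 d t F_u; upper limit = 2.4 × 24 × 20 × 450 / 1000 = 518.4 kN.
Edge bolt: l_c = 40 − 27/2 = 26.5 mm → 1.2 × 26.5 × 20 × 450 / 1000 = 286.2 → r_n = 286.2 kN.
Interior bolts: l_c = 80 − 27 = 53 mm → 1.2 × 53 × 20 × 450 / 1000 = 572.4 → r_n = 518.4 kN.
R_n = 2 × 286.2 + 4 × 518.4 = 2646 kN.
Design strength φR_n = 0.75 × 2646 = 1980 kN.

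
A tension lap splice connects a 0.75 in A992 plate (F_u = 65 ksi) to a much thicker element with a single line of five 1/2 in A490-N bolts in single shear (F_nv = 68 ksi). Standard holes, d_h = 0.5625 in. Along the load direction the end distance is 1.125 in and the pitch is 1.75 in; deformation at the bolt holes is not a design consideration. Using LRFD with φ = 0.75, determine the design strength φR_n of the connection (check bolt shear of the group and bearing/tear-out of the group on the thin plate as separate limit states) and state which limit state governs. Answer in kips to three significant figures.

Bolt shear: A_b = π·0.5²/4 = 0.1963 in²; R_n = 68 × 0.1963 × 5 × 1 = 66.76 kips → 0.75 × 66.76 = 50.1 kips.
Bearing (1.5 l_c t F_u ≤ 3.0 d t F_u): upper limit = 3.0·0.5·0.75·65 = 73.12 kips.
  Edge l_c = 1.125 − 0.5625/2 = 0.8438 → r_n = 61.7 kips; interior l_c = 1.75 − 0.5625 = 1.188 → r_n = 73.12 kips.
  R_n,bearing = 1·61.7 + 4·73.12 = 354.2 kips → 0.75 × 354.2 = 266 kips.
Bolt shear governs: 50.1 kips.

50.1 kips (bolt shear governs)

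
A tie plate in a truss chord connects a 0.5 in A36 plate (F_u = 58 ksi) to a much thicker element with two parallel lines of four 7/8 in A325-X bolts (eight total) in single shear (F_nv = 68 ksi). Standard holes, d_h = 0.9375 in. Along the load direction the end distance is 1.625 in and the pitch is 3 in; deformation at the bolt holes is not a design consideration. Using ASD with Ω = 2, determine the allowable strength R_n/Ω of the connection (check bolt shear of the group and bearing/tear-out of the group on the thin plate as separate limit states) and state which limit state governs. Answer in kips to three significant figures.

Bolt shear: A_b = π·0.875²/4 = 0.6013 in²; R_n = 68 × 0.6013 × 8 × 1 = 327.1 kips → 327.1 / 2 = 164 kips.
Bearing (1.5 l_c t F_u ≤ 3.0 d t F_u): upper limit = 3.0·0.875·0.5·58 = 76.12 kips.
  Edge l_c = 1.625 − 0.9375/2 = 1.156 → r_n = 50.3 kips; interior l_c = 3 − 0.9375 = 2.062 → r_n = 76.12 kips.
  R_n,bearing = 2·50.3 + 6·76.12 = 557.3 kips → 557.3 / 2 = 279 kips.
Bolt shear governs: 164 kips.

164 kips (bolt shear governs)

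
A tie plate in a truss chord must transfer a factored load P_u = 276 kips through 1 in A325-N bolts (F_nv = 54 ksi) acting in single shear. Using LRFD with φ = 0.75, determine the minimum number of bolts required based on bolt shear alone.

A_b = π·1²/4 = 0.7854 in².
Per-bolt design strength φR_n = 0.75 × 54 × 0.7854 × 1 = 31.81 kips.
n ≥ 276 / 31.81 = 8.677 → use 9 bolts.

9 bolts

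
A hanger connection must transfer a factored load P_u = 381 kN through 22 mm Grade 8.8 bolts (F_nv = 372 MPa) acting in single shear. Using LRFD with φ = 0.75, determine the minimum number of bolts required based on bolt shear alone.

4 bolts

A_b = π·22²/4 = 380.1 mm².
Per-bolt design strength φR_n = 0.75 × 372 × 380.1 × 1 / 1000 = 106.1 kN.
n ≥ 381 / 106.1 = 3.592 → use 4 bolts.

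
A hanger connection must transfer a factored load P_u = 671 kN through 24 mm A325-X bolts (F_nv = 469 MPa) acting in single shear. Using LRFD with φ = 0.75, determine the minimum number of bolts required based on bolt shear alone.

A_b = π·24²/4 = 452.4 mm².
Per-bolt design strength φR_n = 0.75 × 469 × 452.4 × 1 / 1000 = 159.1 kN.
n ≥ 671 / 159.1 = 4.217 → use 5 bolts.

5 bolts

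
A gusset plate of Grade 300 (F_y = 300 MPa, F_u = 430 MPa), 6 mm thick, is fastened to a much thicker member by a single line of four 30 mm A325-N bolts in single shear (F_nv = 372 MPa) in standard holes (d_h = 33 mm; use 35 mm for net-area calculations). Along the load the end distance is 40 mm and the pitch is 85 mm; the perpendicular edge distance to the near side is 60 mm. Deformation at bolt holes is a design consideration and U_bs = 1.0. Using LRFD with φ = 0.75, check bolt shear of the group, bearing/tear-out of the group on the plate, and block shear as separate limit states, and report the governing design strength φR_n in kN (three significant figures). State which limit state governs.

283 kN (block shear governs)

Bolt shear: A_b = π·30²/4 = 706.9 mm²; R_n = 372 × 706.9 × 4 × 1 / 1000 = 1052 kN → 0.75 × 1052 = 789 kN.
Bearing: edge l_c = 23.5, r_n = 72.76 kN; interior l_c = 52, r_n = 161 kN; R_n = 72.76 + 3·161 = 555.7 kN → 417 kN.
Block shear: A_gv = 1770, A_nv = 1035, A_nt = 255 mm²; R_n = min(0.6F_uA_nv, 0.6F_yA_gv) + U_bs·F_u·A_nt = 376.7 kN → 283 kN.
Block shear governs: 283 kN.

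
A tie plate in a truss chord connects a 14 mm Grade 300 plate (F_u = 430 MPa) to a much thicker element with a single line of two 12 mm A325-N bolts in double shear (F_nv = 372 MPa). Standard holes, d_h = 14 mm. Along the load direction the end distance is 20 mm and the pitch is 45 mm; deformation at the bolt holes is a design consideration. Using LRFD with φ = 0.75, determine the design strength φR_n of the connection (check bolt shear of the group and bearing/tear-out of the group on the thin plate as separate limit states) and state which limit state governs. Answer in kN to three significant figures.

126 kN (bolt shear governs)

Bolt shear: A_b = π·12²/4 = 113.1 mm²; R_n = 372 × 113.1 × 2 × 2 / 1000 = 168.3 kN → 0.75 × 168.3 = 126 kN.
Bearing (1.2 l_c t F_u ≤ 2.4 d t F_u): upper limit = 2.4·12·14·430 / 1000 = 173.4 kN.
  Edge l_c = 20 − 14/2 = 13 → r_n = 93.91 kN; interior l_c = 45 − 14 = 31 → r_n = 173.4 kN.
  R_n,bearing = 1·93.91 + 1·173.4 = 267.3 kN → 0.75 × 267.3 = 200 kN.
Bolt shear governs: 126 kN.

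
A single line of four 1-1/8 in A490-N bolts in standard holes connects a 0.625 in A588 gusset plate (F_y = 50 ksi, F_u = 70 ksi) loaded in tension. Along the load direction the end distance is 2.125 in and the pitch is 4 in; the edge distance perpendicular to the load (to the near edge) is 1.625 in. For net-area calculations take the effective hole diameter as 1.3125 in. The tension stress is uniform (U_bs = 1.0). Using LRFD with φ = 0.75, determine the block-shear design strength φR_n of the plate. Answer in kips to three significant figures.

219 kips

Shear plane L_v = 2.125 + 3·4 = 14.12 in; A_gv = 14.12 × 0.625 = 8.828 in².
A_nv = (14.12 − 3.5·1.3125) × 0.625 = 5.957 in².
A_nt = (1.625 − 0.5·1.3125) × 0.625 = 0.6055 in².
0.6 F_u A_nv = 250.2 kips; 0.6 F_y A_gv = 264.8 kips → shear rupture governs the shear term.
R_n = 250.2 + 1.0 × 70 × 0.6055 = 292.6 kips.
Design strength φR_n = 0.75 × 292.6 = 219 kips.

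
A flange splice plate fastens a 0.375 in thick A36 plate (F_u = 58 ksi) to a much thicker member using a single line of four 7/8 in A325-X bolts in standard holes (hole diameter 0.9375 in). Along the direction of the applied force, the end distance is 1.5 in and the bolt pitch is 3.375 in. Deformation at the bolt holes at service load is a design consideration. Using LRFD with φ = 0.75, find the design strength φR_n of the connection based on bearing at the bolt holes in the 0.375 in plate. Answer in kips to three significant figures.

123 kips

Per bolt r_n = 1.2 l_c t F_u ≤ 2.4 d t F_u; upper limit = 2.4 × 0.875 × 0.375 × 58 = 45.68 kips.
Edge bolt: l_c = 1.5 − 0.9375/2 = 1.031 in → 1.2 × 1.031 × 0.375 × 58 = 26.92 → r_n = 26.92 kips.
Interior bolts: l_c = 3.375 − 0.9375 = 2.438 in → 1.2 × 2.438 × 0.375 × 58 = 63.62 → r_n = 45.68 kips.
R_n = 1 × 26.92 + 3 × 45.68 = 163.9 kips.
Design strength φR_n = 0.75 × 163.9 = 123 kips.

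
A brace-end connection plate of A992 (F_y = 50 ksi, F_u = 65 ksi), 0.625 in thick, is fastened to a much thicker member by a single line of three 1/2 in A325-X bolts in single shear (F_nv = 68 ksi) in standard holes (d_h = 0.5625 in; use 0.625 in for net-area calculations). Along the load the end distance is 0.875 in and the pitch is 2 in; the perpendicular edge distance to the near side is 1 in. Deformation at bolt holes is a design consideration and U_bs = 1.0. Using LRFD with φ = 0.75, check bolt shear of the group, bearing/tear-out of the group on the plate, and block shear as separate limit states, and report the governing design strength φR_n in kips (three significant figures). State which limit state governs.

30 kips (bolt shear governs)

Bolt shear: A_b = π·0.5²/4 = 0.1963 in²; R_n = 68 × 0.1963 × 3 × 1 = 40.06 kips → 0.75 × 40.06 = 30 kips.
Bearing: edge l_c = 0.5938, r_n = 28.95 kips; interior l_c = 1.438, r_n = 48.75 kips; R_n = 28.95 + 2·48.75 = 126.4 kips → 94.8 kips.
Block shear: A_gv = 3.047, A_nv = 2.07, A_nt = 0.4297 in²; R_n = min(0.6F_uA_nv, 0.6F_yA_gv) + U_bs·F_u·A_nt = 108.7 kips → 81.5 kips.
Bolt shear governs: 30 kips.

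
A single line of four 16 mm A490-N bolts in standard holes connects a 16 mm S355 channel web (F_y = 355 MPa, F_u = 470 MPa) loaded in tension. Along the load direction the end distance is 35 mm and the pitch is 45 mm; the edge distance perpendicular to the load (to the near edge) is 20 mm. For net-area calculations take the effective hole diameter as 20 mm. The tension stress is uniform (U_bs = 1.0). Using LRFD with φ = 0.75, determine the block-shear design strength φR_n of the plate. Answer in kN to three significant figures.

Shear plane L_v = 35 + 3·45 = 170 mm; A_gv = 170 × 16 = 2720 mm².
A_nv = (170 − 3.5·20) × 16 = 1600 mm².
A_nt = (20 − 0.5·20) × 16 = 160 mm².
0.6 F_u A_nv = 451.2 kN; 0.6 F_y A_gv = 579.4 kN → shear rupture governs the shear term.
R_n = 451.2 + 1.0 × 470 × 160 / 1000 = 526.4 kN.
Design strength φR_n = 0.75 × 526.4 = 395 kN.

395 kN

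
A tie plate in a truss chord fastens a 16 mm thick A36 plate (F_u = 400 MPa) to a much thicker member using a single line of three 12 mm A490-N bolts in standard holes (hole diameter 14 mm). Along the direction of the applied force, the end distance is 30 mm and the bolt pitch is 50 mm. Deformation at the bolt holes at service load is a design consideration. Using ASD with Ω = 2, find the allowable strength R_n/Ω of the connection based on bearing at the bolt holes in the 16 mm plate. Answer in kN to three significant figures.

Per bolt r_n = 1.2 l_c t F_u ≤ 2.4 d t F_u; upper limit = 2.4 × 12 × 16 × 400 / 1000 = 184.3 kN.
Edge bolt: l_c = 30 − 14/2 = 23 mm → 1.2 × 23 × 16 × 400 / 1000 = 176.6 → r_n = 176.6 kN.
Interior bolts: l_c = 50 − 14 = 36 mm → 1.2 × 36 × 16 × 400 / 1000 = 276.5 → r_n = 184.3 kN.
R_n = 1 × 176.6 + 2 × 184.3 = 545.3 kN.
Allowable strength R_n/Ω = 545.3 / 2 = 273 kN.

273 kN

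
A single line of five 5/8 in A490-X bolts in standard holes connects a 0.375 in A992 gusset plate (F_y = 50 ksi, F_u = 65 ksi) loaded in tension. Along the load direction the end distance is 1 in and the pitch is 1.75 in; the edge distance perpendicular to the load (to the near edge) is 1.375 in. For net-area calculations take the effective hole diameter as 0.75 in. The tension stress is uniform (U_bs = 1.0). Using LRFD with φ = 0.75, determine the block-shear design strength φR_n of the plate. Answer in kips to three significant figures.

Shear plane L_v = 1 + 4·1.75 = 8 in; A_gv = 8 × 0.375 = 3 in².
A_nv = (8 − 4.5·0.75) × 0.375 = 1.734 in².
A_nt = (1.375 − 0.5·0.75) × 0.375 = 0.375 in².
0.6 F_u A_nv = 67.64 kips; 0.6 F_y A_gv = 90 kips → shear rupture governs the shear term.
R_n = 67.64 + 1.0 × 65 × 0.375 = 92.02 kips.
Design strength φR_n = 0.75 × 92.02 = 69 kips.

69 kips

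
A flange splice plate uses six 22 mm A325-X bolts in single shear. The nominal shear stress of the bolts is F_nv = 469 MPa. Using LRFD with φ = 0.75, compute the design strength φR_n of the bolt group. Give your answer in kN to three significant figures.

802 kN

A_b = π × 22² / 4 = 380.1 mm².
R_n = F_nv · A_b · n · n_s = 469 × 380.1 × 6 × 1 / 1000 = 1070 kN.
Design strength φR_n = 0.75 × 1070 = 802 kN.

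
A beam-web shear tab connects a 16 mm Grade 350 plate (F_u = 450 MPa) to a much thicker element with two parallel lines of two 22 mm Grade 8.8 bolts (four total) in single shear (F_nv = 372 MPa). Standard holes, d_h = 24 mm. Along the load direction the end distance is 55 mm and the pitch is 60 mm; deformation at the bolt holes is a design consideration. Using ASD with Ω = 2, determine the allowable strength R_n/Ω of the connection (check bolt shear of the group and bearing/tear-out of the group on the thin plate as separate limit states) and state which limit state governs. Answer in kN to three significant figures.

Bolt shear: A_b = π·22²/4 = 380.1 mm²; R_n = 372 × 380.1 × 4 × 1 / 1000 = 565.6 kN → 565.6 / 2 = 283 kN.
Bearing (1.2 l_c t F_u ≤ 2.4 d t F_u): upper limit = 2.4·22·16·450 / 1000 = 380.2 kN.
  Edge l_c = 55 − 24/2 = 43 → r_n = 371.5 kN; interior l_c = 60 − 24 = 36 → r_n = 311 kN.
  R_n,bearing = 2·371.5 + 2·311 = 1365 kN → 1365 / 2 = 683 kN.
Bolt shear governs: 283 kN.

283 kN (bolt shear governs)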